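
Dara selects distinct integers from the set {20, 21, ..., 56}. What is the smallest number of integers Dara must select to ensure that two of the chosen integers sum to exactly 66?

25

Group the elements by complementary pair {x, 66−x}: {20,46}, {21,45}, {22,44}, …, giving 13 two-element pairs, the single value 33 (it cannot pair with itself since the integers are distinct), and 10 integers whose partner 66−x falls outside [20,56].
Treating each of those 24 groups as a pigeonhole, one can pick one integer per group — 24 integers — with no two summing to 66.
The 25th integer lands in an occupied pair, forcing a sum of 66.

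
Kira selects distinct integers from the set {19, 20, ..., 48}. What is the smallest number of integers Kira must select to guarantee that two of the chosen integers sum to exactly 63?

Group the elements by complementary pair {x, 63−x}: {19,44}, {20,43}, {21,42}, …, giving 13 two-element pairs and 4 integers whose partner 63−x falls outside [19,48].
Treating each of those 17 groups as a pigeonhole, one can pick one integer per group — 17 integers — with no two summing to 63.
The 18th integer lands in an occupied pair, forcing a sum of 63.

18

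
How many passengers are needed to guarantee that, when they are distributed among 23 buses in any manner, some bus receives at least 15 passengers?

With 322 passengers one could put exactly 14 in each of the 23 buses, and no bus would reach 15.
By pigeonhole, one more passenger must land in a bus that already has 14, giving it 15.
So 23 × 14 + 1 = 323 passengers are required.

323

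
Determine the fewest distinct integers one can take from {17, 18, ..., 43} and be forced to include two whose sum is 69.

Group the elements by complementary pair {x, 69−x}: {26,43}, {27,42}, {28,41}, …, giving 9 two-element pairs and 9 integers whose partner 69−x falls outside [17,43].
By the pigeonhole principle, treating each of those 18 groups as a pigeonhole, one can pick one integer per group — 18 integers — with no two summing to 69.
The 19th integer lands in an occupied pair, forcing a sum of 69.

19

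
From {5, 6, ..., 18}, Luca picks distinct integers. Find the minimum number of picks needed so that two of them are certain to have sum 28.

Two chosen integers sum to 28 exactly when both halves of some pair {x, 28−x} with 10 ≤ x ≤ 28−x ≤ 18 are chosen — 4 such pairs.
The remaining 6 elements (those with no distinct partner in range) can never complete a 28-sum, so the worst case takes all of them and one from each pair: 6 + 4 = 10.
The 11th integer has to be the second member of some pair, so 10 + 1 = 11.

11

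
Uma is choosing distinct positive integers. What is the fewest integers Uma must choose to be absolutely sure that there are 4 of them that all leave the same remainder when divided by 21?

64

The 21 residue classes mod 21 are the pigeonholes.
With 63 integers one could put 3 in each residue class and have no class reach 4.
The 64th integer pushes some class to 4, so 21·3 + 1 = 64.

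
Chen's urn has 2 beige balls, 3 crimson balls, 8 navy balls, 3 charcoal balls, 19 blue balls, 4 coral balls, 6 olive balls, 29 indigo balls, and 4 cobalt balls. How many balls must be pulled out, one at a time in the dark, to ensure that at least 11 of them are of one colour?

51

The 9 colours are the holes; the balls drawn are the pigeons.
To avoid 11 of any one colour, the worst case takes at most 10 of each colour, or every ball of a colour that has fewer than 10.
That gives 2 + 3 + 8 + 3 + 10 + 4 + 6 + 10 + 4 = 50 balls with no colour reaching 11.
The next ball forces some colour to 11, so 50 + 1 = 51.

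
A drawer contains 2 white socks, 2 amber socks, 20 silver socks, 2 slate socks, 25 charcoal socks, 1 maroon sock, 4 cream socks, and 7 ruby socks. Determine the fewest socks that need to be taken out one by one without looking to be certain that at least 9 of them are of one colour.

35

Pigeonhole: put each drawn sock into a box by colour. The largest draw with every box below 9 takes min(count, 8) from each colour; colours with fewer than 8 contribute all they have.
Σ min(cᵢ, 8) = 2 + 2 + 8 + 2 + 8 + 1 + 4 + 7 = 34.
Draw number 34 + 1 = 35 must push one box to 9.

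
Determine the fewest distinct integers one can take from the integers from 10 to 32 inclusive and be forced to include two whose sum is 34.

17

Two chosen integers sum to 34 exactly when both halves of some pair {x, 34−x} with 10 ≤ x ≤ 34−x ≤ 24 are chosen — 7 such pairs.
The remaining 9 elements (those with no distinct partner in range) can never complete a 34-sum, so the worst case takes all of them and one from each pair: 9 + 7 = 16.
By pigeonhole, the 17th integer has to be the second member of some pair, so 16 + 1 = 17.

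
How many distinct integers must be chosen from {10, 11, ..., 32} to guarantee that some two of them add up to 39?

14

Group the elements by complementary pair {x, 39−x}: {10,29}, {11,28}, {12,27}, …, giving 10 two-element pairs and 3 integers whose partner 39−x falls outside [10,32].
By the pigeonhole principle, treating each of those 13 groups as a pigeonhole, one can pick one integer per group — 13 integers — with no two summing to 39.
The 14th integer lands in an occupied pair, forcing a sum of 39.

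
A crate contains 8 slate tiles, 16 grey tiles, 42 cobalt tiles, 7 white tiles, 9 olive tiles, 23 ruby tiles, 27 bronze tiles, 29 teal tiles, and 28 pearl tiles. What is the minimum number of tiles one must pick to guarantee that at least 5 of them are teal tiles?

165

In the worst case for collecting teal tiles, every non-teal tile comes out first.
There are 8 + 16 + 42 + 7 + 9 + 23 + 27 + 28 = 160 non-teal tiles altogether.
After those, each further tile must be teal, so 160 + 5 = 165 draws guarantee 5 teal tiles.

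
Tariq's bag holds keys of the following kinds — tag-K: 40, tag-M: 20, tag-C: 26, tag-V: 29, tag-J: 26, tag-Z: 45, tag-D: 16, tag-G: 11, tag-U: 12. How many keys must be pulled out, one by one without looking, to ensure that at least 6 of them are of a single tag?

46

Put each drawn key into a box by tag. The largest draw with every box below 6 takes min(count, 5) from each tag.
Σ min(cᵢ, 5) = 5 + 5 + 5 + 5 + 5 + 5 + 5 + 5 + 5 = 45.
Draw number 45 + 1 = 46 must push one box to 6.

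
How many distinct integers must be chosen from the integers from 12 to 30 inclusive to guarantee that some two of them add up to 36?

14

Two chosen integers sum to 36 exactly when both halves of some pair {x, 36−x} with 12 ≤ x ≤ 36−x ≤ 24 are chosen — 6 such pairs.
The remaining 7 elements (those with no distinct partner in range) can never complete a 36-sum, so the worst case takes all of them and one from each pair: 7 + 6 = 13.
By the pigeonhole principle, the 14th integer has to be the second member of some pair, so 13 + 1 = 14.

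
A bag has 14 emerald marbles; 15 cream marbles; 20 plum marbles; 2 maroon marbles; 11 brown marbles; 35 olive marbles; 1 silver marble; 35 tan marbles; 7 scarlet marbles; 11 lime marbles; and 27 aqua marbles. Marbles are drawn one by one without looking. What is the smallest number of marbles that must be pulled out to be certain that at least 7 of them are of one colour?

58

Put each drawn marble into a box by colour. The largest draw with every box below 7 takes min(count, 6) from each colour; colours with fewer than 6 contribute all they have.
Σ min(cᵢ, 6) = 6 + 6 + 6 + 2 + 6 + 6 + 1 + 6 + 6 + 6 + 6 = 57.
Draw number 57 + 1 = 58 must push one box to 7.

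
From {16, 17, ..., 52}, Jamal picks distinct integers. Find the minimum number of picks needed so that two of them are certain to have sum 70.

Two chosen integers sum to 70 exactly when both halves of some pair {x, 70−x} with 18 ≤ x ≤ 70−x ≤ 52 are chosen — 17 such pairs.
The remaining 3 elements (those with no distinct partner in range) can never complete a 70-sum, so the worst case takes all of them and one from each pair: 3 + 17 = 20.
Pigeonhole: the 21st integer has to be the second member of some pair, so 20 + 1 = 21.

21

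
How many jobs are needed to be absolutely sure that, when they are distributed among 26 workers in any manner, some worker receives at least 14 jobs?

339

With 338 jobs one could put exactly 13 in each of the 26 workers, and no worker would reach 14.
One more job must land in a worker that already has 13, giving it 14.
So 26 × 13 + 1 = 339 jobs are required.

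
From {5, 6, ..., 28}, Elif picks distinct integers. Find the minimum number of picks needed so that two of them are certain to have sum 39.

Two chosen integers sum to 39 exactly when both halves of some pair {x, 39−x} with 11 ≤ x ≤ 39−x ≤ 28 are chosen — 9 such pairs.
The remaining 6 elements (those with no distinct partner in range) can never complete a 39-sum, so the worst case takes all of them and one from each pair: 6 + 9 = 15.
The 16th integer has to be the second member of some pair, so 15 + 1 = 16.

16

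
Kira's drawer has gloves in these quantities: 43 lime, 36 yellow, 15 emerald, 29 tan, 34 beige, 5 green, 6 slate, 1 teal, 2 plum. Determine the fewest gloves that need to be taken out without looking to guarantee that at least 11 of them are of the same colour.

By the pigeonhole principle, the 9 colours are the holes; the gloves drawn are the pigeons.
To avoid 11 of any one colour, the worst case takes at most 10 of each colour, or every glove of a colour that has fewer than 10.
That gives 10 + 10 + 10 + 10 + 10 + 5 + 6 + 1 + 2 = 64 gloves with no colour reaching 11.
The next glove forces some colour to 11, so 64 + 1 = 65.

65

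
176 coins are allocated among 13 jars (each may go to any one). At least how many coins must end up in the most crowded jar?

14

By the pigeonhole principle, the 13 jars are the holes and the 176 coins are the pigeons.
If every jar held at most 13 coins, the total would be at most 13 × 13 = 169, which is less than 176.
So some jar holds at least ⌈176/13⌉ = 14 coins.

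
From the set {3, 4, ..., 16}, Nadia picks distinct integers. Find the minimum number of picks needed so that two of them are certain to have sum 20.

A set avoiding the sum 20 can contain at most one of each pair {x, 20−x}, plus the 2 elements whose complement lies outside the range or equal to its own complement.
The integers 3, …, 10 (8 of them) are such a set: any two sum to at least 3+4 = 7 and at most 9+10 = 19 < 20.
Any 9th integer completes one of the 6 pairs, so 9 choices force a sum of 20.

9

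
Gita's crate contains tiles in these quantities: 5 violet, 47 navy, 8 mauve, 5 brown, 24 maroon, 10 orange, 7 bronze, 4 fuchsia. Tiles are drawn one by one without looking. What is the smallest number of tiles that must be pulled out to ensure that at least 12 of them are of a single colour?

62

Pigeonhole: the 8 colours are the holes; the tiles drawn are the pigeons.
To avoid 12 of any one colour, the worst case takes at most 11 of each colour, or every tile of a colour that has fewer than 11.
That gives 5 + 11 + 8 + 5 + 11 + 10 + 7 + 4 = 61 tiles with no colour reaching 12.
The next tile forces some colour to 12, so 61 + 1 = 62.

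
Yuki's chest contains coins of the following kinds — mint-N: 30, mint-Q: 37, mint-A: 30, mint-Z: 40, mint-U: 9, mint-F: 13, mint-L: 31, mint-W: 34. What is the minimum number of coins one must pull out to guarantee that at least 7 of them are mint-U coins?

In the worst case for collecting mint-U coins, every non-mint-U coin comes out first.
There are 30 + 37 + 30 + 40 + 13 + 31 + 34 = 215 non-mint-U coins altogether.
After those, each further coin must be mint-U, so 215 + 7 = 222 draws guarantee 7 mint-U coins.

222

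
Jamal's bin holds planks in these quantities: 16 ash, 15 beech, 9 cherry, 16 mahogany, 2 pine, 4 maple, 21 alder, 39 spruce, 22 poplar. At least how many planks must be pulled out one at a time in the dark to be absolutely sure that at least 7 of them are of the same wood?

49

Pigeonhole: the 9 woods are the holes; the planks drawn are the pigeons.
To avoid 7 of any one wood, the worst case takes at most 6 of each wood, or every plank of a wood that has fewer than 6.
That gives 6 + 6 + 6 + 6 + 2 + 4 + 6 + 6 + 6 = 48 planks with no wood reaching 7.
The next plank forces some wood to 7, so 48 + 1 = 49.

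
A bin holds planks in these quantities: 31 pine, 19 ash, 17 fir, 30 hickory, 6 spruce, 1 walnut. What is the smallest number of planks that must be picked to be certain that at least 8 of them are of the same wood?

By the pigeonhole principle, put each drawn plank into a box by wood. The largest draw with every box below 8 takes min(count, 7) from each wood; woods with fewer than 7 contribute all they have.
Σ min(cᵢ, 7) = 7 + 7 + 7 + 7 + 6 + 1 = 35.
Draw number 35 + 1 = 36 must push one box to 8.

36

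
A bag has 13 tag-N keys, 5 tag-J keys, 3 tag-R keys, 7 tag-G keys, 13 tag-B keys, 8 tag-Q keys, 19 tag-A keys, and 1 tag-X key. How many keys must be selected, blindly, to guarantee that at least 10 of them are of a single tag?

52

An adversary could hand out at most 9 keys per tag (5 tags run out sooner): 9 + 5 + 3 + 7 + 9 + 8 + 9 + 1 = 51 keys and still no tag has 10.
By pigeonhole, one more key lands in a tag already at 9, so 52 draws are enough and 51 are not.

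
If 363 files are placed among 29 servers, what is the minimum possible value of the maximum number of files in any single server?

13

The 29 servers are the holes and the 363 files are the pigeons.
If every server held at most 12 files, the total would be at most 29 × 12 = 348, which is less than 363.
So some server holds at least ⌈363/29⌉ = 13 files.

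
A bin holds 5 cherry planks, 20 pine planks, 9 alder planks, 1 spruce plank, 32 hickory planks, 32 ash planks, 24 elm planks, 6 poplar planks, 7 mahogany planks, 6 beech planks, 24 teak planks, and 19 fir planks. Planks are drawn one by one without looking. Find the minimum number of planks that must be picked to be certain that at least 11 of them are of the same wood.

By the pigeonhole principle, put each drawn plank into a box by wood. The largest draw with every box below 11 takes min(count, 10) from each wood; woods with fewer than 10 contribute all they have.
Σ min(cᵢ, 10) = 5 + 10 + 9 + 1 + 10 + 10 + 10 + 6 + 7 + 6 + 10 + 10 = 94.
Draw number 94 + 1 = 95 must push one box to 11.

95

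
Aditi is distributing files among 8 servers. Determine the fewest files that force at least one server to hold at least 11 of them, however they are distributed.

81

With 80 files one could put exactly 10 in each of the 8 servers, and no server would reach 11.
One more file must land in a server that already has 10, giving it 11.
So 8 × 10 + 1 = 81 files are required.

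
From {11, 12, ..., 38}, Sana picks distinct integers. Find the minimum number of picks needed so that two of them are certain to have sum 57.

Two chosen integers sum to 57 exactly when both halves of some pair {x, 57−x} with 19 ≤ x ≤ 57−x ≤ 38 are chosen — 10 such pairs.
The remaining 8 elements (those with no distinct partner in range) can never complete a 57-sum, so the worst case takes all of them and one from each pair: 8 + 10 = 18.
The 19th integer has to be the second member of some pair, so 18 + 1 = 19.

19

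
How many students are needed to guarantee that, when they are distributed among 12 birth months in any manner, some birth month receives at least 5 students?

49

With 48 students one could put exactly 4 in each of the 12 birth months, and no birth month would reach 5.
By pigeonhole, one more student must land in a birth month that already has 4, giving it 5.
So 12 × 4 + 1 = 49 students are required.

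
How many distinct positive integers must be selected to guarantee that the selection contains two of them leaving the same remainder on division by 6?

7

The 6 residue classes mod 6 are the pigeonholes.
With 6 integers one could put 1 in each residue class and have no class reach 2.
The 7th integer pushes some class to 2, so 6·1 + 1 = 7.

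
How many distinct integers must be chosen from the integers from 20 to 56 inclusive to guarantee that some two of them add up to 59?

A set avoiding the sum 59 can contain at most one of each pair {x, 59−x}, plus the 17 elements whose complement lies outside the range.
The integers 30, …, 56 (27 of them) are such a set: any two sum to at least 30+31 = 61 > 59.
By pigeonhole, any 28th integer completes one of the 10 pairs, so 28 choices force a sum of 59.

28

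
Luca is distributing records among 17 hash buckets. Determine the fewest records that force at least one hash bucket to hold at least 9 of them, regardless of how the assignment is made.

137

With 136 records one could put exactly 8 in each of the 17 hash buckets, and no hash bucket would reach 9.
One more record must land in a hash bucket that already has 8, giving it 9.
So 17 × 8 + 1 = 137 records are required.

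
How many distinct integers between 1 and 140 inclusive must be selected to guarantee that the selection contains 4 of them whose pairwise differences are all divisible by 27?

Integers whose pairwise differences are multiples of 27 are exactly those sharing a remainder mod 27. The 27 residue classes mod 27 are the pigeonholes.
With 81 integers one could put 3 in each residue class and have no class reach 4.
The 82nd integer pushes some class to 4, so 27·3 + 1 = 82.

82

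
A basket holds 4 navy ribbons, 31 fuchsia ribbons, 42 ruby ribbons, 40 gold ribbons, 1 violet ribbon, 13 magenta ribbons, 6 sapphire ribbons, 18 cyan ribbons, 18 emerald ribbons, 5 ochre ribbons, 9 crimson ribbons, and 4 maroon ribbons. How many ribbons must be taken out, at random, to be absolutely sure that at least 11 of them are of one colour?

By the pigeonhole principle, put each drawn ribbon into a box by colour. The largest draw with every box below 11 takes min(count, 10) from each colour; colours with fewer than 10 contribute all they have.
Σ min(cᵢ, 10) = 4 + 10 + 10 + 10 + 1 + 10 + 6 + 10 + 10 + 5 + 9 + 4 = 89.
Draw number 89 + 1 = 90 must push one box to 11.

90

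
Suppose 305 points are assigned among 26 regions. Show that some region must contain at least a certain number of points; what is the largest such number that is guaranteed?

The 26 regions are the holes and the 305 points are the pigeons.
If every region held at most 11 points, the total would be at most 26 × 11 = 286, which is less than 305.
So some region holds at least ⌈305/26⌉ = 12 points.

12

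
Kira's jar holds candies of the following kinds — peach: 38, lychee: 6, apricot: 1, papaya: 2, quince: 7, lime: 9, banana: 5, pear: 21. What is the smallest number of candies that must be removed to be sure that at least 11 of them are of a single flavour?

51

An adversary could hand out at most 10 candies per flavour (6 flavours run out sooner): 10 + 6 + 1 + 2 + 7 + 9 + 5 + 10 = 50 candies and still no flavour has 11.
By pigeonhole, one more candy lands in a flavour already at 10, so 51 draws are enough and 50 are not.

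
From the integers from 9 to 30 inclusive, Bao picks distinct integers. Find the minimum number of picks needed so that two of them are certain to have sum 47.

16

Group the elements by complementary pair {x, 47−x}: {17,30}, {18,29}, {19,28}, …, giving 7 two-element pairs and 8 integers whose partner 47−x falls outside [9,30].
By the pigeonhole principle, treating each of those 15 groups as a pigeonhole, one can pick one integer per group — 15 integers — with no two summing to 47.
The 16th integer lands in an occupied pair, forcing a sum of 47.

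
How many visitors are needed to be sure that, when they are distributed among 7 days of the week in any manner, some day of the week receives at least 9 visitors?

57

With 56 visitors one could put exactly 8 in each of the 7 days of the week, and no day of the week would reach 9.
By the pigeonhole principle, one more visitor must land in a day of the week that already has 8, giving it 9.
So 7 × 8 + 1 = 57 visitors are required.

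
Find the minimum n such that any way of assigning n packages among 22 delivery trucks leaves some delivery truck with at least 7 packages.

133

With 132 packages one could put exactly 6 in each of the 22 delivery trucks, and no delivery truck would reach 7.
One more package must land in a delivery truck that already has 6, giving it 7.
So 22 × 6 + 1 = 133 packages are required.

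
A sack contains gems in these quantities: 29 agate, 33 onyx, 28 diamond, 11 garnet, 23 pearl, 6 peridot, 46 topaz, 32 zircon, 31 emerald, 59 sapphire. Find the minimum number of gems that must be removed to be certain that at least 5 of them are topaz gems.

257

In the worst case for collecting topaz gems, every non-topaz gem comes out first.
There are 29 + 33 + 28 + 11 + 23 + 6 + 32 + 31 + 59 = 252 non-topaz gems altogether.
After those, each further gem must be topaz, so 252 + 5 = 257 draws guarantee 5 topaz gems.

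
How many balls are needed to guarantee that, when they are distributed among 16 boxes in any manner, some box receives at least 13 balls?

With 192 balls one could put exactly 12 in each of the 16 boxes, and no box would reach 13.
By pigeonhole, one more ball must land in a box that already has 12, giving it 13.
So 16 × 12 + 1 = 193 balls are required.

193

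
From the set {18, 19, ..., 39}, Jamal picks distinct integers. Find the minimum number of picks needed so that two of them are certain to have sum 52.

Group the elements by complementary pair {x, 52−x}: {18,34}, {19,33}, {20,32}, …, giving 8 two-element pairs, the single value 26 (it cannot pair with itself since the integers are distinct), and 5 integers whose partner 52−x falls outside [18,39].
By the pigeonhole principle, treating each of those 14 groups as a pigeonhole, one can pick one integer per group — 14 integers — with no two summing to 52.
The 15th integer lands in an occupied pair, forcing a sum of 52.

15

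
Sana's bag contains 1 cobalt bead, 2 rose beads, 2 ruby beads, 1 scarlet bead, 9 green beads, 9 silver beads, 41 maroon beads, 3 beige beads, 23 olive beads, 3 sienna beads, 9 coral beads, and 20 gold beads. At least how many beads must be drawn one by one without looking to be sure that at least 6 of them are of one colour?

The 12 colours are the holes; the beads drawn are the pigeons.
To avoid 6 of any one colour, the worst case takes at most 5 of each colour, or every bead of a colour that has fewer than 5.
That gives 1 + 2 + 2 + 1 + 5 + 5 + 5 + 3 + 5 + 3 + 5 + 5 = 42 beads with no colour reaching 6.
The next bead forces some colour to 6, so 42 + 1 = 43.

43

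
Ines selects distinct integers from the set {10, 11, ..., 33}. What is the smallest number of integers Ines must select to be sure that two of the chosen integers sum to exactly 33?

18

A set avoiding the sum 33 can contain at most one of each pair {x, 33−x}, plus the 10 elements whose complement lies outside the range.
The integers 17, …, 33 (17 of them) are such a set: any two sum to at least 17+18 = 35 > 33.
Any 18th integer completes one of the 7 pairs, so 18 choices force a sum of 33.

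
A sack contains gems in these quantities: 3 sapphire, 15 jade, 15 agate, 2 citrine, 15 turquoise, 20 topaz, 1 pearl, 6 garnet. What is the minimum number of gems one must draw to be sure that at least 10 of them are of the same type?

49

By pigeonhole, the 8 types are the holes; the gems drawn are the pigeons.
To avoid 10 of any one type, the worst case takes at most 9 of each type, or every gem of a type that has fewer than 9.
That gives 3 + 9 + 9 + 2 + 9 + 9 + 1 + 6 = 48 gems with no type reaching 10.
The next gem forces some type to 10, so 48 + 1 = 49.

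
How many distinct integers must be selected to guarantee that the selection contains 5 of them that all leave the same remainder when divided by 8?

33

By pigeonhole, the 8 residue classes mod 8 are the pigeonholes.
With 32 integers one could put 4 in each residue class and have no class reach 5.
The 33rd integer pushes some class to 5, so 8·4 + 1 = 33.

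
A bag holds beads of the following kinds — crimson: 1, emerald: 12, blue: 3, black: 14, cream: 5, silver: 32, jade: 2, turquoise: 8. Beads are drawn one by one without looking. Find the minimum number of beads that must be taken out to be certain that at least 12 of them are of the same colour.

53

An adversary could hand out at most 11 beads per colour (5 colours run out sooner): 1 + 11 + 3 + 11 + 5 + 11 + 2 + 8 = 52 beads and still no colour has 12.
One more bead lands in a colour already at 11, so 53 draws are enough and 52 are not.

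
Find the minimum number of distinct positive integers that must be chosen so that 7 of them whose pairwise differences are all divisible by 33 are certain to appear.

Integers whose pairwise differences are multiples of 33 are exactly those sharing a remainder mod 33. Pigeonhole: the 33 residue classes mod 33 are the pigeonholes.
With 198 integers one could put 6 in each residue class and have no class reach 7.
The 199th integer pushes some class to 7, so 33·6 + 1 = 199.

199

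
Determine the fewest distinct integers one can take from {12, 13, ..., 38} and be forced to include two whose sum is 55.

17

Two chosen integers sum to 55 exactly when both halves of some pair {x, 55−x} with 17 ≤ x ≤ 55−x ≤ 38 are chosen — 11 such pairs.
The remaining 5 elements (those with no distinct partner in range) can never complete a 55-sum, so the worst case takes all of them and one from each pair: 5 + 11 = 16.
The 17th integer has to be the second member of some pair, so 16 + 1 = 17.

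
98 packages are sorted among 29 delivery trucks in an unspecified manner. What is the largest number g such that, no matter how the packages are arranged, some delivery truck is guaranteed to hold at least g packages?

The 29 delivery trucks are the holes and the 98 packages are the pigeons.
If every delivery truck held at most 3 packages, the total would be at most 29 × 3 = 87, which is less than 98.
So some delivery truck holds at least ⌈98/29⌉ = 4 packages.

4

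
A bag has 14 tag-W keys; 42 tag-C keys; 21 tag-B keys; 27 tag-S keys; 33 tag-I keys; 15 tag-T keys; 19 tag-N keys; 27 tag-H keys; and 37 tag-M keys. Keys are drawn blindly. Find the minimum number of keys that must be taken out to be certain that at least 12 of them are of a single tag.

Put each drawn key into a box by tag. The largest draw with every box below 12 takes min(count, 11) from each tag.
Σ min(cᵢ, 11) = 11 + 11 + 11 + 11 + 11 + 11 + 11 + 11 + 11 = 99.
Draw number 99 + 1 = 100 must push one box to 12.

100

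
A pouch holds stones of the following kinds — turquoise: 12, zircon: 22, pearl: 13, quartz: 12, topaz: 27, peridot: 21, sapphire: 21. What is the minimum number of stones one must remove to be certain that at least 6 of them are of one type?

An adversary could hand out at most 5 stones per type: 5 + 5 + 5 + 5 + 5 + 5 + 5 = 35 stones and still no type has 6.
By pigeonhole, one more stone lands in a type already at 5, so 36 draws are enough and 35 are not.

36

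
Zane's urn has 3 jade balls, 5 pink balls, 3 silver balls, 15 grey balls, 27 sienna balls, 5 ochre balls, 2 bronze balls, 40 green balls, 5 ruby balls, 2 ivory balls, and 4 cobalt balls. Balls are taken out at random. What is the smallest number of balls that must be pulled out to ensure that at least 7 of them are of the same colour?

48

An adversary could hand out at most 6 balls per colour (8 colours run out sooner): 3 + 5 + 3 + 6 + 6 + 5 + 2 + 6 + 5 + 2 + 4 = 47 balls and still no colour has 7.
By the pigeonhole principle, one more ball lands in a colour already at 6, so 48 draws are enough and 47 are not.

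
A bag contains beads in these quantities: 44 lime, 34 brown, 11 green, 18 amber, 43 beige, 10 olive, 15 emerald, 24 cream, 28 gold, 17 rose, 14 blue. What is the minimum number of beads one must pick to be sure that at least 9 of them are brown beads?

233

In the worst case for collecting brown beads, every non-brown bead comes out first.
There are 44 + 11 + 18 + 43 + 10 + 15 + 24 + 28 + 17 + 14 = 224 non-brown beads altogether.
After those, each further bead must be brown, so 224 + 9 = 233 draws guarantee 9 brown beads.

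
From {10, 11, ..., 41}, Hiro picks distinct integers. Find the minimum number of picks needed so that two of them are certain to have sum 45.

20

A set avoiding the sum 45 can contain at most one of each pair {x, 45−x}, plus the 6 elements whose complement lies outside the range.
The integers 23, …, 41 (19 of them) are such a set: any two sum to at least 23+24 = 47 > 45.
Pigeonhole: any 20th integer completes one of the 13 pairs, so 20 choices force a sum of 45.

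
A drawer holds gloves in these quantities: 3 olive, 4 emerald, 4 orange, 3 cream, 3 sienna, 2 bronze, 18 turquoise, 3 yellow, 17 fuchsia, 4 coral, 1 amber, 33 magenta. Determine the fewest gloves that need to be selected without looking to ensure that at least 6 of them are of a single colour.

By the pigeonhole principle, the 12 colours are the holes; the gloves drawn are the pigeons.
To avoid 6 of any one colour, the worst case takes at most 5 of each colour, or every glove of a colour that has fewer than 5.
That gives 3 + 4 + 4 + 3 + 3 + 2 + 5 + 3 + 5 + 4 + 1 + 5 = 42 gloves with no colour reaching 6.
The next glove forces some colour to 6, so 42 + 1 = 43.

43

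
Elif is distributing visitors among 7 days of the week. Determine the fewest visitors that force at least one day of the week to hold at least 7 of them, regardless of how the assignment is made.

43

With 42 visitors one could put exactly 6 in each of the 7 days of the week, and no day of the week would reach 7.
By pigeonhole, one more visitor must land in a day of the week that already has 6, giving it 7.
So 7 × 6 + 1 = 43 visitors are required.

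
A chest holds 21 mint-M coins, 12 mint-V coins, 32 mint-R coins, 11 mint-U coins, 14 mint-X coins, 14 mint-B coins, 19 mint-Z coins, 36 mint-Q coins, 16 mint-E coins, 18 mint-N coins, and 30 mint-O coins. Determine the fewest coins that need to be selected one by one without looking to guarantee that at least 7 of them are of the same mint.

67

An adversary could hand out at most 6 coins per mint: 6 + 6 + 6 + 6 + 6 + 6 + 6 + 6 + 6 + 6 + 6 = 66 coins and still no mint has 7.
By the pigeonhole principle, one more coin lands in a mint already at 6, so 67 draws are enough and 66 are not.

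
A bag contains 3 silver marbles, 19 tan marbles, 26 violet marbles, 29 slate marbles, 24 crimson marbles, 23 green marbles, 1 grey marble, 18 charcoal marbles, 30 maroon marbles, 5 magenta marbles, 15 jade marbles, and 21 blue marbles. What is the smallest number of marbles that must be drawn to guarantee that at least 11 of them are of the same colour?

An adversary could hand out at most 10 marbles per colour (silver, grey, magenta run out sooner): 3 + 10 + 10 + 10 + 10 + 10 + 1 + 10 + 10 + 5 + 10 + 10 = 99 marbles and still no colour has 11.
By the pigeonhole principle, one more marble lands in a colour already at 10, so 100 draws are enough and 99 are not.

100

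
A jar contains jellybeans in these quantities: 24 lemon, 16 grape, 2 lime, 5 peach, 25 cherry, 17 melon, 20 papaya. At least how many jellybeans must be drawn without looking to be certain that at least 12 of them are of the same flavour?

Pigeonhole: the 7 flavours are the holes; the jellybeans drawn are the pigeons.
To avoid 12 of any one flavour, the worst case takes at most 11 of each flavour, or every jellybean of a flavour that has fewer than 11.
That gives 11 + 11 + 2 + 5 + 11 + 11 + 11 = 62 jellybeans with no flavour reaching 12.
The next jellybean forces some flavour to 12, so 62 + 1 = 63.

63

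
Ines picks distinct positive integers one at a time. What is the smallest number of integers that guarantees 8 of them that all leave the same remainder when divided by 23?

The 23 residue classes mod 23 are the pigeonholes.
With 161 integers one could put 7 in each residue class and have no class reach 8.
The 162nd integer pushes some class to 8, so 23·7 + 1 = 162.

162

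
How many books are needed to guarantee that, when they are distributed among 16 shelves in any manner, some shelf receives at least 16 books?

With 240 books one could put exactly 15 in each of the 16 shelves, and no shelf would reach 16.
By the pigeonhole principle, one more book must land in a shelf that already has 15, giving it 16.
So 16 × 15 + 1 = 241 books are required.

241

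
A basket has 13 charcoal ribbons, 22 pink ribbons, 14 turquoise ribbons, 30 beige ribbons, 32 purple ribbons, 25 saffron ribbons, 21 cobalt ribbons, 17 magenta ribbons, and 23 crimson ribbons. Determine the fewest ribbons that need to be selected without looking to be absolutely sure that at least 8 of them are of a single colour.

Put each drawn ribbon into a box by colour. The largest draw with every box below 8 takes min(count, 7) from each colour.
Σ min(cᵢ, 7) = 7 + 7 + 7 + 7 + 7 + 7 + 7 + 7 + 7 = 63.
Draw number 63 + 1 = 64 must push one box to 8.

64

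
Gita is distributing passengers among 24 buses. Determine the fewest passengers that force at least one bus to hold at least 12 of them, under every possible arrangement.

265

With 264 passengers one could put exactly 11 in each of the 24 buses, and no bus would reach 12.
By the pigeonhole principle, one more passenger must land in a bus that already has 11, giving it 12.
So 24 × 11 + 1 = 265 passengers are required.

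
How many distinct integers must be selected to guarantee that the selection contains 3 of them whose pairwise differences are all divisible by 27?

Integers whose pairwise differences are multiples of 27 are exactly those sharing a remainder mod 27. Pigeonhole: the 27 residue classes mod 27 are the pigeonholes.
With 54 integers one could put 2 in each residue class and have no class reach 3.
The 55th integer pushes some class to 3, so 27·2 + 1 = 55.

55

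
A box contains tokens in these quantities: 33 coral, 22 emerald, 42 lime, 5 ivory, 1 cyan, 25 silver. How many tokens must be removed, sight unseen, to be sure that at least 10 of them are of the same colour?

Put each drawn token into a box by colour. The largest draw with every box below 10 takes min(count, 9) from each colour; colours with fewer than 9 contribute all they have.
Σ min(cᵢ, 9) = 9 + 9 + 9 + 5 + 1 + 9 = 42.
Draw number 42 + 1 = 43 must push one box to 10.

43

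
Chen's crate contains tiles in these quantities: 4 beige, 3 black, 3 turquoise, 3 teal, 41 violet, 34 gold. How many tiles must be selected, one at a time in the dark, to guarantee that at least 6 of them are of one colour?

24

The 6 colours are the holes; the tiles drawn are the pigeons.
To avoid 6 of any one colour, the worst case takes at most 5 of each colour, or every tile of a colour that has fewer than 5.
That gives 4 + 3 + 3 + 3 + 5 + 5 = 23 tiles with no colour reaching 6.
The next tile forces some colour to 6, so 23 + 1 = 24.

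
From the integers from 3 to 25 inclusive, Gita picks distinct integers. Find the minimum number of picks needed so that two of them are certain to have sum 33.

A set avoiding the sum 33 can contain at most one of each pair {x, 33−x}, plus the 5 elements whose complement lies outside the range.
The integers 3, …, 16 (14 of them) are such a set: any two sum to at least 3+4 = 7 and at most 15+16 = 31 < 33.
Pigeonhole: any 15th integer completes one of the 9 pairs, so 15 choices force a sum of 33.

15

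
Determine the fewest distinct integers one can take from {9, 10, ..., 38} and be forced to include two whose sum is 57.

21

Two chosen integers sum to 57 exactly when both halves of some pair {x, 57−x} with 19 ≤ x ≤ 57−x ≤ 38 are chosen — 10 such pairs.
The remaining 10 elements (those with no distinct partner in range) can never complete a 57-sum, so the worst case takes all of them and one from each pair: 10 + 10 = 20.
By pigeonhole, the 21st integer has to be the second member of some pair, so 20 + 1 = 21.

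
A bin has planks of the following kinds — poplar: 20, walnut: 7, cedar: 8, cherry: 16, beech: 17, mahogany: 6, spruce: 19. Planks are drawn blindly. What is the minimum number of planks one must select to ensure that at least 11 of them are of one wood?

Put each drawn plank into a box by wood. The largest draw with every box below 11 takes min(count, 10) from each wood; woods with fewer than 10 contribute all they have.
Σ min(cᵢ, 10) = 10 + 7 + 8 + 10 + 10 + 6 + 10 = 61.
Draw number 61 + 1 = 62 must push one box to 11.

62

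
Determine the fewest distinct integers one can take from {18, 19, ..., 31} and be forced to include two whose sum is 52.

Two chosen integers sum to 52 exactly when both halves of some pair {x, 52−x} with 21 ≤ x ≤ 52−x ≤ 31 are chosen — 5 such pairs.
The remaining 4 elements (those with no distinct partner in range) can never complete a 52-sum, so the worst case takes all of them and one from each pair: 4 + 5 = 9.
By pigeonhole, the 10th integer has to be the second member of some pair, so 9 + 1 = 10.

10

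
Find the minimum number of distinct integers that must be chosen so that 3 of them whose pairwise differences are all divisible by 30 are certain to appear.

Integers whose pairwise differences are multiples of 30 are exactly those sharing a remainder mod 30. By pigeonhole, the 30 residue classes mod 30 are the pigeonholes.
With 60 integers one could put 2 in each residue class and have no class reach 3.
The 61st integer pushes some class to 3, so 30·2 + 1 = 61.

61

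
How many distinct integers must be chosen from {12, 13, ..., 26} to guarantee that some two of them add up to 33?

Two chosen integers sum to 33 exactly when both halves of some pair {x, 33−x} with 12 ≤ x ≤ 33−x ≤ 21 are chosen — 5 such pairs.
The remaining 5 elements (those with no distinct partner in range) can never complete a 33-sum, so the worst case takes all of them and one from each pair: 5 + 5 = 10.
The 11th integer has to be the second member of some pair, so 10 + 1 = 11.

11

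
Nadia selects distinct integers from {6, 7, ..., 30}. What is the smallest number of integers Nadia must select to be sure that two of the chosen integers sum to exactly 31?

A set avoiding the sum 31 can contain at most one of each pair {x, 31−x}, plus the 5 elements whose complement lies outside the range.
The integers 16, …, 30 (15 of them) are such a set: any two sum to at least 16+17 = 33 > 31.
Pigeonhole: any 16th integer completes one of the 10 pairs, so 16 choices force a sum of 31.

16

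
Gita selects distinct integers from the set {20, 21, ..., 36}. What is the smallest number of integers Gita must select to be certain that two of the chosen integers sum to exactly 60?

12

Group the elements by complementary pair {x, 60−x}: {24,36}, {25,35}, {26,34}, …, giving 6 two-element pairs, the single value 30 (it cannot pair with itself since the integers are distinct), and 4 integers whose partner 60−x falls outside [20,36].
By pigeonhole, treating each of those 11 groups as a pigeonhole, one can pick one integer per group — 11 integers — with no two summing to 60.
The 12th integer lands in an occupied pair, forcing a sum of 60.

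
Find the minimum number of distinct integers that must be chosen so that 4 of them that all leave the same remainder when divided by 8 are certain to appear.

By the pigeonhole principle, the 8 residue classes mod 8 are the pigeonholes.
With 24 integers one could put 3 in each residue class and have no class reach 4.
The 25th integer pushes some class to 4, so 8·3 + 1 = 25.

25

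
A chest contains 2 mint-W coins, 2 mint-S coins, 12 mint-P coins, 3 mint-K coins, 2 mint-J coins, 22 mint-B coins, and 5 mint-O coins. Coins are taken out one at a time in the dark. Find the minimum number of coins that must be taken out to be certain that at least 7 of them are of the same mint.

27

An adversary could hand out at most 6 coins per mint (5 mints run out sooner): 2 + 2 + 6 + 3 + 2 + 6 + 5 = 26 coins and still no mint has 7.
One more coin lands in a mint already at 6, so 27 draws are enough and 26 are not.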